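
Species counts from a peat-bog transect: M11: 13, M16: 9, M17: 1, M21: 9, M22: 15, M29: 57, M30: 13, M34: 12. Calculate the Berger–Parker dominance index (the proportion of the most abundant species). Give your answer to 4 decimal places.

Total N = 13+9+1+9+15+57+13+12 = 129, so the proportions are 0.100775, 0.069767, 0.007752, 0.069767, 0.116279, 0.44186, 0.100775, 0.093023 (working shown to 6 dp, full precision carried).
The largest proportion is 0.44186, i.e. d = 0.4419 to 4 decimal places.

0.4419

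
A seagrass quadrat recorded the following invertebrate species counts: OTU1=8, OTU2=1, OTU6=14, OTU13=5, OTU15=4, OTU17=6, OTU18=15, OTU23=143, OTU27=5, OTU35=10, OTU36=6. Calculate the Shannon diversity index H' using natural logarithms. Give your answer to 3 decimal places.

Total N = 8+1+14+5+4+6+15+143+5+10+6 = 217, so the proportions are 0.03687, 0.00461, 0.06452, 0.02304, 0.01843, 0.02765, 0.06912, 0.65899, 0.02304, 0.04608, 0.02765 (working shown to 5 dp, full precision carried).
Each pᵢ ln pᵢ term: 0.03687×(-3.30046)=-0.12168, 0.00461×(-5.37990)=-0.02479, 0.06452×(-2.74084)=-0.17683, 0.02304×(-3.77046)=-0.08688, 0.01843×(-3.99360)=-0.07361, 0.02765×(-3.58814)=-0.09921, 0.06912×(-2.67185)=-0.18469, 0.65899×(-0.41705)=-0.27483, 0.02304×(-3.77046)=-0.08688, 0.04608×(-3.07731)=-0.14181, 0.02765×(-3.58814)=-0.09921.
Sum = -1.37042, so H' = 1.370.

1.370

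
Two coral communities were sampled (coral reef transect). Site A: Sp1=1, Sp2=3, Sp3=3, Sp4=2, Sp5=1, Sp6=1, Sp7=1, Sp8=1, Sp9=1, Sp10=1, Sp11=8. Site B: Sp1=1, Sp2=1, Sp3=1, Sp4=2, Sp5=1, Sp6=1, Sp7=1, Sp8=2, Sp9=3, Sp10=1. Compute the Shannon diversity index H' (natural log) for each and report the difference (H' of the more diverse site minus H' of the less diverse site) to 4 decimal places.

Site A: N=23, proportions 0.043478, 0.130435, 0.130435, 0.086957, 0.043478, 0.043478, 0.043478, 0.043478, 0.043478, 0.043478, 0.347826, giving H' = 2.065342 (working shown to 6 dp, full precision carried).
Site B: N=14, proportions 0.071429, 0.071429, 0.071429, 0.142857, 0.071429, 0.071429, 0.071429, 0.142857, 0.214286, 0.071429, giving H' = 2.205598.
Difference = |2.065342 − 2.205598| = 0.140256, i.e. 0.1403 to 4 decimal places.

0.1403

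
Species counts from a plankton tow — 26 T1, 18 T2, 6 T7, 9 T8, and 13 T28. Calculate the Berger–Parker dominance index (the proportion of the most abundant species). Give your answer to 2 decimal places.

0.36

Total N = 26+18+6+9+13 = 72, so the proportions are 0.3611, 0.25, 0.0833, 0.125, 0.1806 (working shown to 4 dp, full precision carried).
The largest proportion is 0.3611, i.e. d = 0.36 to 2 decimal places.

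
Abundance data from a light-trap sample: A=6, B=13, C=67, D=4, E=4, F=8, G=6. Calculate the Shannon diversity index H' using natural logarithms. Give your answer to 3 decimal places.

Total N = 6+13+67+4+4+8+6 = 108, so the proportions are 0.05556, 0.12037, 0.62037, 0.03704, 0.03704, 0.07407, 0.05556 (working shown to 5 dp, full precision carried).
Each pᵢ ln pᵢ term: 0.05556×(-2.89037)=-0.16058, 0.12037×(-2.11718)=-0.25485, 0.62037×(-0.47744)=-0.29619, 0.03704×(-3.29584)=-0.12207, 0.03704×(-3.29584)=-0.12207, 0.07407×(-2.60269)=-0.19279, 0.05556×(-2.89037)=-0.16058.
Sum = -1.30912, so H' = 1.309.

1.309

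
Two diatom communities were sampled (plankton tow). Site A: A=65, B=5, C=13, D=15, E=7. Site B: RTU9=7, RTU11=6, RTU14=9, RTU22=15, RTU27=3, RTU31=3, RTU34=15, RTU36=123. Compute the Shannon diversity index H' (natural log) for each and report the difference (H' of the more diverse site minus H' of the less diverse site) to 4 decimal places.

0.0401

Site A: N=105, proportions 0.6190476, 0.047619, 0.1238095, 0.1428571, 0.0666667, giving H' = 1.1590191 (working shown to 7 dp, full precision carried).
Site B: N=181, proportions 0.038674, 0.0331492, 0.0497238, 0.0828729, 0.0165746, 0.0165746, 0.0828729, 0.679558, giving H' = 1.1991666.
Difference = |1.1590191 − 1.1991666| = 0.0401475, i.e. 0.0401 to 4 decimal places.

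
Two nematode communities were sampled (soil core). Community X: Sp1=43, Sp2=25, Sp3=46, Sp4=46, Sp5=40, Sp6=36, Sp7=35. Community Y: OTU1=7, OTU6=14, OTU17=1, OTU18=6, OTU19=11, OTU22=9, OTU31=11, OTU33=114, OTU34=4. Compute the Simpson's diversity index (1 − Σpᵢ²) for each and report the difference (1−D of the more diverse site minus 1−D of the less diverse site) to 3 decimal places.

Community X: N=271, proportions 0.158672, 0.092251, 0.169742, 0.169742, 0.147601, 0.132841, 0.129151, giving 1−D = 0.852576 (working shown to 6 dp, full precision carried).
Community Y: N=177, proportions 0.039548, 0.079096, 0.00565, 0.033898, 0.062147, 0.050847, 0.062147, 0.644068, 0.022599, giving 1−D = 0.565355.
Difference = |0.852576 − 0.565355| = 0.287221, i.e. 0.287 to 3 decimal places.

0.287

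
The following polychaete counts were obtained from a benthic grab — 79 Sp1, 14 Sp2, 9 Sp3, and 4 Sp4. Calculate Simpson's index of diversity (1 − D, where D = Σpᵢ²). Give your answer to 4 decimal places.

0.4185

Total N = 79+14+9+4 = 106, so the proportions are 0.745283, 0.132075, 0.084906, 0.037736 (working shown to 6 dp, full precision carried).
D = 0.745283² + 0.132075² + 0.084906² + 0.037736² = 0.555447 + 0.017444 + 0.007209 + 0.001424 = 0.581524.
So 1 − D = 0.418476, i.e. 0.4185 to 4 decimal places.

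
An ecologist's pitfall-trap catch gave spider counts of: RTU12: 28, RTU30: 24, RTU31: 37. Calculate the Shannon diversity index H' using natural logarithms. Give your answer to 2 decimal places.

Total N = 28+24+37 = 89, so the proportions are 0.3146, 0.2697, 0.4157 (working shown to 4 dp, full precision carried).
Each pᵢ ln pᵢ term: 0.3146×(-1.1564)=-0.3638, 0.2697×(-1.3106)=-0.3534, 0.4157×(-0.8777)=-0.3649.
Sum = -1.0821, so H' = 1.08.

1.08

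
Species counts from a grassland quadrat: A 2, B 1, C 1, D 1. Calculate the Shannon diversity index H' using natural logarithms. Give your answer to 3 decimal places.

1.332

Total N = 2+1+1+1 = 5, so the proportions are 0.4, 0.2, 0.2, 0.2 (working shown to 5 dp, full precision carried).
Each pᵢ ln pᵢ term: 0.4×(-0.91629)=-0.36652, 0.2×(-1.60944)=-0.32189, 0.2×(-1.60944)=-0.32189, 0.2×(-1.60944)=-0.32189.
Sum = -1.33218, so H' = 1.332.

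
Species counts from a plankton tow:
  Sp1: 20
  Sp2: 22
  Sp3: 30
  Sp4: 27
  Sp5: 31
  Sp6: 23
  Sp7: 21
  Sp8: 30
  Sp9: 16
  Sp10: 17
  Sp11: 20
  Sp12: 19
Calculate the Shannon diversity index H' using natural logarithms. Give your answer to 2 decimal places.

Total N = 20+22+30+27+31+23+21+30+16+17+20+19 = 276, so the proportions are 0.0725, 0.0797, 0.1087, 0.0978, 0.1123, 0.0833, 0.0761, 0.1087, 0.058, 0.0616, 0.0725, 0.0688 (working shown to 4 dp, full precision carried).
Each pᵢ ln pᵢ term: 0.0725×(-2.6247)=-0.1902, 0.0797×(-2.5294)=-0.2016, 0.1087×(-2.2192)=-0.2412, 0.0978×(-2.3246)=-0.2274, 0.1123×(-2.1864)=-0.2456, 0.0833×(-2.4849)=-0.2071, 0.0761×(-2.5759)=-0.1960, 0.1087×(-2.2192)=-0.2412, 0.058×(-2.8478)=-0.1651, 0.0616×(-2.7872)=-0.1717, 0.0725×(-2.6247)=-0.1902, 0.0688×(-2.6760)=-0.1842.
Sum = -2.4615, so H' = 2.46.

2.46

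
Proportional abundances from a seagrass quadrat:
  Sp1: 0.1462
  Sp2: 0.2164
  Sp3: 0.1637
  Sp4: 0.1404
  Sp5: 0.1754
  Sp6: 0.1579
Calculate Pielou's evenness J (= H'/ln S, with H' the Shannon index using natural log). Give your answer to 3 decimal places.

H' = −Σ pᵢ ln pᵢ = −((-0.28111) + (-0.33123) + (-0.29625) + (-0.27564) + (-0.30532) + (-0.29145)) = 1.78100 (working shown to 5 dp, full precision carried).
With S = 6 species, ln S = 1.79176, so J = 1.78100/1.79176 = 0.99399, i.e. 0.994 to 3 decimal places.

0.994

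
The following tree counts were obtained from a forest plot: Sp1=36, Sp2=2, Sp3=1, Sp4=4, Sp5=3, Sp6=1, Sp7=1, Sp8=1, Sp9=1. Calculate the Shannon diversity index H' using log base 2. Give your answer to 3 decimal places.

Total N = 36+2+1+4+3+1+1+1+1 = 50, so the proportions are 0.72, 0.04, 0.02, 0.08, 0.06, 0.02, 0.02, 0.02, 0.02 (working shown to 5 dp, full precision carried).
Each pᵢ log₂ pᵢ term: 0.72×(-0.47393)=-0.34123, 0.04×(-4.64386)=-0.18575, 0.02×(-5.64386)=-0.11288, 0.08×(-3.64386)=-0.29151, 0.06×(-4.05889)=-0.24353, 0.02×(-5.64386)=-0.11288, 0.02×(-5.64386)=-0.11288, 0.02×(-5.64386)=-0.11288, 0.02×(-5.64386)=-0.11288.
Sum = -1.62641, so H' = 1.626.

1.626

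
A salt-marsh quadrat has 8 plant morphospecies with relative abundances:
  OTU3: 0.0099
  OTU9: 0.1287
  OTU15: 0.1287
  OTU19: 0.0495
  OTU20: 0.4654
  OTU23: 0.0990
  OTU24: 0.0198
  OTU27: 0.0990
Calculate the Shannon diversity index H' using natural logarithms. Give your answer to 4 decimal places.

Each pᵢ ln pᵢ term (working shown to 6 dp, full precision carried): 0.0099×(-4.615221)=-0.045691, 0.1287×(-2.050271)=-0.263870, 0.1287×(-2.050271)=-0.263870, 0.0495×(-3.005783)=-0.148786, 0.4654×(-0.764858)=-0.355965, 0.099×(-2.312635)=-0.228951, 0.0198×(-3.922073)=-0.077657, 0.099×(-2.312635)=-0.228951.
Sum = -1.613741, so H' = 1.6137.

1.6137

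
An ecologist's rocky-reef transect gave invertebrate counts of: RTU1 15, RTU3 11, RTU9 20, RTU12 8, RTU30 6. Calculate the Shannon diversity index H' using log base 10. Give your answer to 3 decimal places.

0.661

Total N = 15+11+20+8+6 = 60, so the proportions are 0.25, 0.18333, 0.33333, 0.13333, 0.1 (working shown to 5 dp, full precision carried).
Each pᵢ log₁₀ pᵢ term: 0.25×(-0.60206)=-0.15051, 0.18333×(-0.73676)=-0.13507, 0.33333×(-0.47712)=-0.15904, 0.13333×(-0.87506)=-0.11667, 0.1×(-1.00000)=-0.10000.
Sum = -0.66130, so H' = 0.661.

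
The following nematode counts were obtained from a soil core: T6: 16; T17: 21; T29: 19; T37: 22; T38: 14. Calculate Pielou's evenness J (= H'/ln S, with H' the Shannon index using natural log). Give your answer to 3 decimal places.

0.992

Total N = 16+21+19+22+14 = 92, so the proportions are 0.17391, 0.22826, 0.20652, 0.23913, 0.15217 (working shown to 5 dp, full precision carried).
H' = −Σ pᵢ ln pᵢ = −((-0.30421) + (-0.33720) + (-0.32576) + (-0.34213) + (-0.28650)) = 1.59581.
With S = 5 species, ln S = 1.60944, so J = 1.59581/1.60944 = 0.99153, i.e. 0.992 to 3 decimal places.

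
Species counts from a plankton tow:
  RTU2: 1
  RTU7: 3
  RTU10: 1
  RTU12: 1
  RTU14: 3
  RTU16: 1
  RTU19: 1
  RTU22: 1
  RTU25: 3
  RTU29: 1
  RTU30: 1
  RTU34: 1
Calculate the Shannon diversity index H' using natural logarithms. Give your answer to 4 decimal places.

Total N = 1+3+1+1+3+1+1+1+3+1+1+1 = 18, so the proportions are 0.055556, 0.166667, 0.055556, 0.055556, 0.166667, 0.055556, 0.055556, 0.055556, 0.166667, 0.055556, 0.055556, 0.055556 (working shown to 6 dp, full precision carried).
Each pᵢ ln pᵢ term: 0.055556×(-2.890372)=-0.160576, 0.166667×(-1.791759)=-0.298627, 0.055556×(-2.890372)=-0.160576, 0.055556×(-2.890372)=-0.160576, 0.166667×(-1.791759)=-0.298627, 0.055556×(-2.890372)=-0.160576, 0.055556×(-2.890372)=-0.160576, 0.055556×(-2.890372)=-0.160576, 0.166667×(-1.791759)=-0.298627, 0.055556×(-2.890372)=-0.160576, 0.055556×(-2.890372)=-0.160576, 0.055556×(-2.890372)=-0.160576.
Sum = -2.341066, so H' = 2.3411.

2.3411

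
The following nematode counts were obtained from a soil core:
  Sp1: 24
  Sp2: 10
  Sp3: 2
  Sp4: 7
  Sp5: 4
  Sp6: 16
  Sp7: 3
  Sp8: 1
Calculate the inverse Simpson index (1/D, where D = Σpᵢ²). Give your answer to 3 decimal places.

Total N = 24+10+2+7+4+16+3+1 = 67, so the proportions are 0.358209, 0.1492537, 0.0298507, 0.1044776, 0.0597015, 0.238806, 0.0447761, 0.0149254 (working shown to 7 dp, full precision carried).
D = 0.358209² + 0.1492537² + 0.0298507² + 0.1044776² + 0.0597015² + 0.238806² + 0.0447761² + 0.0149254² = 0.1283137 + 0.0222767 + 0.0008911 + 0.0109156 + 0.0035643 + 0.0570283 + 0.0020049 + 0.0002228 = 0.2252172.
So 1/D = 4.44016, i.e. 4.440 to 3 decimal places.

4.440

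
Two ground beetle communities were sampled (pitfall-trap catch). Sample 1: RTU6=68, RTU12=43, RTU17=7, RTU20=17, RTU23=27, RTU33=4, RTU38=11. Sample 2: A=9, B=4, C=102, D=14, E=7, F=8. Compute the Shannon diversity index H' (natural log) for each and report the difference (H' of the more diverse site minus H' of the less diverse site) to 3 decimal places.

0.558

Sample 1: N=177, proportions 0.38418, 0.24294, 0.03955, 0.09605, 0.15254, 0.0226, 0.06215, giving H' = 1.60918 (working shown to 5 dp, full precision carried).
Sample 2: N=144, proportions 0.0625, 0.02778, 0.70833, 0.09722, 0.04861, 0.05556, giving H' = 1.05126.
Difference = |1.60918 − 1.05126| = 0.55792, i.e. 0.558 to 3 decimal places.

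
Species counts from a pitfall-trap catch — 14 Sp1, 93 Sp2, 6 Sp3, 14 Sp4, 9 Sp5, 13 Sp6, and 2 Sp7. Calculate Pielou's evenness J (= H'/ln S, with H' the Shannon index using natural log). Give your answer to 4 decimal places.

0.6702

Total N = 14+93+6+14+9+13+2 = 151, so the proportions are 0.092715, 0.615894, 0.039735, 0.092715, 0.059603, 0.086093, 0.013245 (working shown to 6 dp, full precision carried).
H' = −Σ pᵢ ln pᵢ = −((-0.220497) + (-0.298512) + (-0.128166) + (-0.220497) + (-0.168083) + (-0.211128) + (-0.057273)) = 1.304157.
With S = 7 species, ln S = 1.945910, so J = 1.304157/1.945910 = 0.670204, i.e. 0.6702 to 4 decimal places.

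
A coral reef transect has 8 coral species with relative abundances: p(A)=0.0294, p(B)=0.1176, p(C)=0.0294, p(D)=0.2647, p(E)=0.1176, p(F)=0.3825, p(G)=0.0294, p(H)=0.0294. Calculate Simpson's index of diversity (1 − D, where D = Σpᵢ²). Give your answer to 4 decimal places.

0.7525

D = 0.0294² + 0.1176² + 0.0294² + 0.2647² + 0.1176² + 0.3825² + 0.0294² + 0.0294² = 0.000864 + 0.013830 + 0.000864 + 0.070066 + 0.013830 + 0.146306 + 0.000864 + 0.000864 = 0.247489 (working shown to 6 dp, full precision carried).
So 1 − D = 0.752511, i.e. 0.7525 to 4 decimal places.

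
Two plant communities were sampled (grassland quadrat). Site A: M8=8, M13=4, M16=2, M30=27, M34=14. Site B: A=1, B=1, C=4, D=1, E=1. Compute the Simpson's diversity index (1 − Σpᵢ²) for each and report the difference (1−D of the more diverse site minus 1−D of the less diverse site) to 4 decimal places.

Site A: N=55, proportions 0.145455, 0.072727, 0.036364, 0.490909, 0.254545, giving 1−D = 0.666446 (working shown to 6 dp, full precision carried).
Site B: N=8, proportions 0.125, 0.125, 0.5, 0.125, 0.125, giving 1−D = 0.687500.
Difference = |0.666446 − 0.687500| = 0.021054, i.e. 0.0211 to 4 decimal places.

0.0211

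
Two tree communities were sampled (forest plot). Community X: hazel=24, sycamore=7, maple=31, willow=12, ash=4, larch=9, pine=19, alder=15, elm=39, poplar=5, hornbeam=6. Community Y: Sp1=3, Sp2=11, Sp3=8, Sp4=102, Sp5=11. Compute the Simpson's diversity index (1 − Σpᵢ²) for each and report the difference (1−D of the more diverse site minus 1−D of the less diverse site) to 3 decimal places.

Community X: N=171, proportions 0.140351, 0.040936, 0.181287, 0.070175, 0.023392, 0.052632, 0.111111, 0.087719, 0.22807, 0.02924, 0.035088, giving 1−D = 0.863377 (working shown to 6 dp, full precision carried).
Community Y: N=135, proportions 0.022222, 0.081481, 0.059259, 0.755556, 0.081481, giving 1−D = 0.411852.
Difference = |0.863377 − 0.411852| = 0.451525, i.e. 0.452 to 3 decimal places.

0.452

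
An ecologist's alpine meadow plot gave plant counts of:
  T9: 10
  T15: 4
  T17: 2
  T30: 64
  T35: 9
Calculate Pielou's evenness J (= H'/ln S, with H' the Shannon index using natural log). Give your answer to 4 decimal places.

Total N = 10+4+2+64+9 = 89, so the proportions are 0.11236, 0.044944, 0.022472, 0.719101, 0.101124 (working shown to 6 dp, full precision carried).
H' = −Σ pᵢ ln pᵢ = −((-0.245624) + (-0.139431) + (-0.085292) + (-0.237126) + (-0.231716)) = 0.939188.
With S = 5 species, ln S = 1.609438, so J = 0.939188/1.609438 = 0.583551, i.e. 0.5836 to 4 decimal places.

0.5836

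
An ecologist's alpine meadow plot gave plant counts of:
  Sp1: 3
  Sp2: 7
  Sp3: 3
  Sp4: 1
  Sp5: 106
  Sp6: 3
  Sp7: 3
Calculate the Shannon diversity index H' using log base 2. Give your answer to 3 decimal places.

Total N = 3+7+3+1+106+3+3 = 126, so the proportions are 0.02381, 0.05556, 0.02381, 0.00794, 0.84127, 0.02381, 0.02381 (working shown to 5 dp, full precision carried).
Each pᵢ log₂ pᵢ term: 0.02381×(-5.39232)=-0.12839, 0.05556×(-4.16993)=-0.23166, 0.02381×(-5.39232)=-0.12839, 0.00794×(-6.97728)=-0.05538, 0.84127×(-0.24936)=-0.20978, 0.02381×(-5.39232)=-0.12839, 0.02381×(-5.39232)=-0.12839.
Sum = -1.01037, so H' = 1.010.

1.010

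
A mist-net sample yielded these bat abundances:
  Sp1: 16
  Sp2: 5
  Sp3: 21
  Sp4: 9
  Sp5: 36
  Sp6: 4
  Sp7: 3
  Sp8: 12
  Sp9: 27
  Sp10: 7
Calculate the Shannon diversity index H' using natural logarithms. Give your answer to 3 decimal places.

Total N = 16+5+21+9+36+4+3+12+27+7 = 140, so the proportions are 0.11429, 0.03571, 0.15, 0.06429, 0.25714, 0.02857, 0.02143, 0.08571, 0.19286, 0.05 (working shown to 5 dp, full precision carried).
Each pᵢ ln pᵢ term: 0.11429×(-2.16905)=-0.24789, 0.03571×(-3.33220)=-0.11901, 0.15×(-1.89712)=-0.28457, 0.06429×(-2.74442)=-0.17643, 0.25714×(-1.35812)=-0.34923, 0.02857×(-3.55535)=-0.10158, 0.02143×(-3.84303)=-0.08235, 0.08571×(-2.45674)=-0.21058, 0.19286×(-1.64581)=-0.31741, 0.05×(-2.99573)=-0.14979.
Sum = -2.03883, so H' = 2.039.

2.039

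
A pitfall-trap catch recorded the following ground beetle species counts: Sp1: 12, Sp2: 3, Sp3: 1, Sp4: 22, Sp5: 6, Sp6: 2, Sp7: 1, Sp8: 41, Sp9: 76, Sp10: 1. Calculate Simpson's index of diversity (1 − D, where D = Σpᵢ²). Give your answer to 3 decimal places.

Total N = 12+3+1+22+6+2+1+41+76+1 = 165, so the proportions are 0.07273, 0.01818, 0.00606, 0.13333, 0.03636, 0.01212, 0.00606, 0.24848, 0.46061, 0.00606 (working shown to 5 dp, full precision carried).
D = 0.07273² + 0.01818² + 0.00606² + 0.13333² + 0.03636² + 0.01212² + 0.00606² + 0.24848² + 0.46061² + 0.00606² = 0.00529 + 0.00033 + 0.00004 + 0.01778 + 0.00132 + 0.00015 + 0.00004 + 0.06174 + 0.21216 + 0.00004 = 0.29888.
So 1 − D = 0.70112, i.e. 0.701 to 3 decimal places.

0.701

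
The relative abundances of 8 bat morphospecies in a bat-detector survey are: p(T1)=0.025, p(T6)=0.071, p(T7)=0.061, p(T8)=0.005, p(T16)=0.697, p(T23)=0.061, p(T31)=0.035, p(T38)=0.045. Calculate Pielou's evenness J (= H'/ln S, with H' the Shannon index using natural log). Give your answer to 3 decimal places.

0.556

H' = −Σ pᵢ ln pᵢ = −((-0.09222) + (-0.18780) + (-0.17061) + (-0.02649) + (-0.25160) + (-0.17061) + (-0.11733) + (-0.13955)) = 1.15621 (working shown to 5 dp, full precision carried).
With S = 8 species, ln S = 2.07944, so J = 1.15621/2.07944 = 0.55602, i.e. 0.556 to 3 decimal places.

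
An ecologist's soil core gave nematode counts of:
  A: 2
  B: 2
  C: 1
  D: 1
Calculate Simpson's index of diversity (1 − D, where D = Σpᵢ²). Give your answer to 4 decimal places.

0.7222

Total N = 2+2+1+1 = 6, so the proportions are 0.333333, 0.333333, 0.166667, 0.166667 (working shown to 6 dp, full precision carried).
D = 0.333333² + 0.333333² + 0.166667² + 0.166667² = 0.111111 + 0.111111 + 0.027778 + 0.027778 = 0.277778.
So 1 − D = 0.722222, i.e. 0.7222 to 4 decimal places.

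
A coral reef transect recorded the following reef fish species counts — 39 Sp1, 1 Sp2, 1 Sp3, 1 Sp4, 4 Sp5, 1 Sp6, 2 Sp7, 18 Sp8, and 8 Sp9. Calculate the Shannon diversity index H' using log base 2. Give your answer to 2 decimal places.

2.03

Total N = 39+1+1+1+4+1+2+18+8 = 75, so the proportions are 0.52, 0.0133, 0.0133, 0.0133, 0.0533, 0.0133, 0.0267, 0.24, 0.1067 (working shown to 4 dp, full precision carried).
Each pᵢ log₂ pᵢ term: 0.52×(-0.9434)=-0.4906, 0.0133×(-6.2288)=-0.0831, 0.0133×(-6.2288)=-0.0831, 0.0133×(-6.2288)=-0.0831, 0.0533×(-4.2288)=-0.2255, 0.0133×(-6.2288)=-0.0831, 0.0267×(-5.2288)=-0.1394, 0.24×(-2.0589)=-0.4941, 0.1067×(-3.2288)=-0.3444.
Sum = -2.0263, so H' = 2.03.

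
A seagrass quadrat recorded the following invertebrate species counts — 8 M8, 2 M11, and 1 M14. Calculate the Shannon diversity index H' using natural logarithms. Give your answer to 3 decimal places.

Total N = 8+2+1 = 11, so the proportions are 0.72727, 0.18182, 0.09091 (working shown to 5 dp, full precision carried).
Each pᵢ ln pᵢ term: 0.72727×(-0.31845)=-0.23160, 0.18182×(-1.70475)=-0.30995, 0.09091×(-2.39790)=-0.21799.
Sum = -0.75955, so H' = 0.760.

0.760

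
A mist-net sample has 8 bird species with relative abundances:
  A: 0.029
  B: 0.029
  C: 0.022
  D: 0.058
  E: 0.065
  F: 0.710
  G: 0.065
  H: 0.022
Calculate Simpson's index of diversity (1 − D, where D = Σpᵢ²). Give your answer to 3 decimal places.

0.481

D = 0.029² + 0.029² + 0.022² + 0.058² + 0.065² + 0.71² + 0.065² + 0.022² = 0.00084 + 0.00084 + 0.00048 + 0.00336 + 0.00423 + 0.50410 + 0.00423 + 0.00048 = 0.51856 (working shown to 5 dp, full precision carried).
So 1 − D = 0.48144, i.e. 0.481 to 3 decimal places.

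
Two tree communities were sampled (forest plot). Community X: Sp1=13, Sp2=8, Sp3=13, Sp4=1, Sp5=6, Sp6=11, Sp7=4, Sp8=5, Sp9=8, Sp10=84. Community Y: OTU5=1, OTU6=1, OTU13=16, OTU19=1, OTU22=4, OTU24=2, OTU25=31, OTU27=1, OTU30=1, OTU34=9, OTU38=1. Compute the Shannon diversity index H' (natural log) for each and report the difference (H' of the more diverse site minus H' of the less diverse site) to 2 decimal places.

Community X: N=153, proportions 0.085, 0.0523, 0.085, 0.0065, 0.0392, 0.0719, 0.0261, 0.0327, 0.0523, 0.549, giving H' = 1.6130 (working shown to 4 dp, full precision carried).
Community Y: N=68, proportions 0.0147, 0.0147, 0.2353, 0.0147, 0.0588, 0.0294, 0.4559, 0.0147, 0.0147, 0.1324, 0.0147, giving H' = 1.6089.
Difference = |1.6130 − 1.6089| = 0.0041, i.e. 0.00 to 2 decimal places.

0.00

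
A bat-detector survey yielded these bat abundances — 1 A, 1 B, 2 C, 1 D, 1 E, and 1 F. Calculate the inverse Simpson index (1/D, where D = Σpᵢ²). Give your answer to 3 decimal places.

5.444

Total N = 1+1+2+1+1+1 = 7, so the proportions are 0.1428571, 0.1428571, 0.2857143, 0.1428571, 0.1428571, 0.1428571 (working shown to 7 dp, full precision carried).
D = 0.1428571² + 0.1428571² + 0.2857143² + 0.1428571² + 0.1428571² + 0.1428571² = 0.0204082 + 0.0204082 + 0.0816327 + 0.0204082 + 0.0204082 + 0.0204082 = 0.1836735.
So 1/D = 5.44444, i.e. 5.444 to 3 decimal places.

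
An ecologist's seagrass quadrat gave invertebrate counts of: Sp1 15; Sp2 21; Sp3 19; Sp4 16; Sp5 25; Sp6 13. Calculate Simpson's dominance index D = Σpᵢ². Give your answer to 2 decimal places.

Total N = 15+21+19+16+25+13 = 109, so the proportions are 0.1376, 0.1927, 0.1743, 0.1468, 0.2294, 0.1193 (working shown to 4 dp, full precision carried).
D = 0.1376² + 0.1927² + 0.1743² + 0.1468² + 0.2294² + 0.1193² = 0.0189 + 0.0371 + 0.0304 + 0.0215 + 0.0526 + 0.0142 = 0.1748.
To 2 decimal places, D = 0.17.

0.17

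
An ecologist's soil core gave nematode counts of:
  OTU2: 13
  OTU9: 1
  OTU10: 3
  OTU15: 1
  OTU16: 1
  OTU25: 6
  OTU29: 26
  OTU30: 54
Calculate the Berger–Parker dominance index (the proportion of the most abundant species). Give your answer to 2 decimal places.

0.51

Total N = 13+1+3+1+1+6+26+54 = 105, so the proportions are 0.1238, 0.0095, 0.0286, 0.0095, 0.0095, 0.0571, 0.2476, 0.5143 (working shown to 4 dp, full precision carried).
The largest proportion is 0.5143, i.e. d = 0.51 to 2 decimal places.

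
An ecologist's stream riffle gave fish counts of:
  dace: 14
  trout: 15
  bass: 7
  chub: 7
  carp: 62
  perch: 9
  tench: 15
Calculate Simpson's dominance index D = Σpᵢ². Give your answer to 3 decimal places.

0.281

Total N = 14+15+7+7+62+9+15 = 129, so the proportions are 0.10853, 0.11628, 0.05426, 0.05426, 0.48062, 0.06977, 0.11628 (working shown to 5 dp, full precision carried).
D = 0.10853² + 0.11628² + 0.05426² + 0.05426² + 0.48062² + 0.06977² + 0.11628² = 0.01178 + 0.01352 + 0.00294 + 0.00294 + 0.23100 + 0.00487 + 0.01352 = 0.28057.
To 3 decimal places, D = 0.281.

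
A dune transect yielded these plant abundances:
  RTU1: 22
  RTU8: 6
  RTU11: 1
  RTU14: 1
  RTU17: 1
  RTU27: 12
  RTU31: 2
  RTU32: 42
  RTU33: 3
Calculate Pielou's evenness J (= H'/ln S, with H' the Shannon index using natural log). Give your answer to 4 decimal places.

0.6814

Total N = 22+6+1+1+1+12+2+42+3 = 90, so the proportions are 0.244444, 0.066667, 0.011111, 0.011111, 0.011111, 0.133333, 0.022222, 0.466667, 0.033333 (working shown to 6 dp, full precision carried).
H' = −Σ pᵢ ln pᵢ = −((-0.344365) + (-0.180537) + (-0.049998) + (-0.049998) + (-0.049998) + (-0.268654) + (-0.084592) + (-0.355665) + (-0.113373)) = 1.497180.
With S = 9 species, ln S = 2.197225, so J = 1.497180/2.197225 = 0.681396, i.e. 0.6814 to 4 decimal places.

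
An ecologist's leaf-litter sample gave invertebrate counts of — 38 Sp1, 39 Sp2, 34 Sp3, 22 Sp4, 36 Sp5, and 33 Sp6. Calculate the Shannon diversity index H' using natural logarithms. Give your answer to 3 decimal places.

Total N = 38+39+34+22+36+33 = 202, so the proportions are 0.18812, 0.19307, 0.16832, 0.10891, 0.17822, 0.16337 (working shown to 5 dp, full precision carried).
Each pᵢ ln pᵢ term: 0.18812×(-1.67068)=-0.31429, 0.19307×(-1.64471)=-0.31754, 0.16832×(-1.78191)=-0.29992, 0.10891×(-2.21723)=-0.24148, 0.17822×(-1.72475)=-0.30738, 0.16337×(-1.81176)=-0.29598.
Sum = -1.77660, so H' = 1.777.

1.777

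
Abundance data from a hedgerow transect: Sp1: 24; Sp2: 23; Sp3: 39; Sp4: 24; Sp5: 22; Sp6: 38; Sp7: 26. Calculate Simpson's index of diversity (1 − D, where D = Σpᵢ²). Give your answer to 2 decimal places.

0.85

Total N = 24+23+39+24+22+38+26 = 196, so the proportions are 0.1224, 0.1173, 0.199, 0.1224, 0.1122, 0.1939, 0.1327 (working shown to 4 dp, full precision carried).
D = 0.1224² + 0.1173² + 0.199² + 0.1224² + 0.1122² + 0.1939² + 0.1327² = 0.0150 + 0.0138 + 0.0396 + 0.0150 + 0.0126 + 0.0376 + 0.0176 = 0.1511.
So 1 − D = 0.8489, i.e. 0.85 to 2 decimal places.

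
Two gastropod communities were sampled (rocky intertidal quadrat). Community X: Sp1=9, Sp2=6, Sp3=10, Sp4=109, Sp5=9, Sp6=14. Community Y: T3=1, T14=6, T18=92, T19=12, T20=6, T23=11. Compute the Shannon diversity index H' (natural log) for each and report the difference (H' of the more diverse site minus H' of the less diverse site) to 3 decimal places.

Community X: N=157, proportions 0.05732, 0.03822, 0.06369, 0.69427, 0.05732, 0.08917, giving H' = 1.09682 (working shown to 5 dp, full precision carried).
Community Y: N=128, proportions 0.00781, 0.04688, 0.71875, 0.09375, 0.04688, 0.08594, giving H' = 0.99499.
Difference = |1.09682 − 0.99499| = 0.10183, i.e. 0.102 to 3 decimal places.

0.102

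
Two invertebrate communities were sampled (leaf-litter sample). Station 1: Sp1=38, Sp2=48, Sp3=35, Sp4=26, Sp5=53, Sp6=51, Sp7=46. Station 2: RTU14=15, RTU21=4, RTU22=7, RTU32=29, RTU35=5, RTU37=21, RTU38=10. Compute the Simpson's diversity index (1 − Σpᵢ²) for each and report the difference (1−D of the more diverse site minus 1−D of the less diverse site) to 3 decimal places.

Station 1: N=297, proportions 0.12795, 0.16162, 0.11785, 0.08754, 0.17845, 0.17172, 0.15488, giving 1−D = 0.85064 (working shown to 5 dp, full precision carried).
Station 2: N=91, proportions 0.16484, 0.04396, 0.07692, 0.31868, 0.05495, 0.23077, 0.10989, giving 1−D = 0.79507.
Difference = |0.85064 − 0.79507| = 0.05557, i.e. 0.056 to 3 decimal places.

0.056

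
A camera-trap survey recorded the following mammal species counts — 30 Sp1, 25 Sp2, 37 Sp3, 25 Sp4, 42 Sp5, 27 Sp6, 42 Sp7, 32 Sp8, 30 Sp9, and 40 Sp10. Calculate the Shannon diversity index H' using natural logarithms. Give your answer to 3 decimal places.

2.284

Total N = 30+25+37+25+42+27+42+32+30+40 = 330, so the proportions are 0.09091, 0.07576, 0.11212, 0.07576, 0.12727, 0.08182, 0.12727, 0.09697, 0.09091, 0.12121 (working shown to 5 dp, full precision carried).
Each pᵢ ln pᵢ term: 0.09091×(-2.39790)=-0.21799, 0.07576×(-2.58022)=-0.19547, 0.11212×(-2.18817)=-0.24534, 0.07576×(-2.58022)=-0.19547, 0.12727×(-2.06142)=-0.26236, 0.08182×(-2.50326)=-0.20481, 0.12727×(-2.06142)=-0.26236, 0.09697×(-2.33336)=-0.22626, 0.09091×(-2.39790)=-0.21799, 0.12121×(-2.11021)=-0.25578.
Sum = -2.28385, so H' = 2.284.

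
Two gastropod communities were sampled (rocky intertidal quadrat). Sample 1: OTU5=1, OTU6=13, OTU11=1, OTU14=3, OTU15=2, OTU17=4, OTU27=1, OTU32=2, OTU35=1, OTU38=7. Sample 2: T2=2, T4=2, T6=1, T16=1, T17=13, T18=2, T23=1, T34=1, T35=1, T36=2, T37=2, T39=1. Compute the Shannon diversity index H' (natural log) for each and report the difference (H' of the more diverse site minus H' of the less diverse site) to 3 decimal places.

0.097

Sample 1: N=35, proportions 0.02857, 0.37143, 0.02857, 0.08571, 0.05714, 0.11429, 0.02857, 0.05714, 0.02857, 0.2, giving H' = 1.88165 (working shown to 5 dp, full precision carried).
Sample 2: N=29, proportions 0.06897, 0.06897, 0.03448, 0.03448, 0.44828, 0.06897, 0.03448, 0.03448, 0.03448, 0.06897, 0.06897, 0.03448, giving H' = 1.97847.
Difference = |1.88165 − 1.97847| = 0.09682, i.e. 0.097 to 3 decimal places.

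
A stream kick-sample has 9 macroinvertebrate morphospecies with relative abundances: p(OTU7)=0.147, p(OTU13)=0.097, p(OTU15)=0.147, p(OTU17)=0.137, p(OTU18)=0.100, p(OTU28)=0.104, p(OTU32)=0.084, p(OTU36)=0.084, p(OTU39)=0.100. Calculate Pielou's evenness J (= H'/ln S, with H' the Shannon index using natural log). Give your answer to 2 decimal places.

0.99

H' = −Σ pᵢ ln pᵢ = −((-0.2818) + (-0.2263) + (-0.2818) + (-0.2723) + (-0.2303) + (-0.2354) + (-0.2081) + (-0.2081) + (-0.2303)) = 2.1744 (working shown to 4 dp, full precision carried).
With S = 9 species, ln S = 2.1972, so J = 2.1744/2.1972 = 0.9896, i.e. 0.99 to 2 decimal places.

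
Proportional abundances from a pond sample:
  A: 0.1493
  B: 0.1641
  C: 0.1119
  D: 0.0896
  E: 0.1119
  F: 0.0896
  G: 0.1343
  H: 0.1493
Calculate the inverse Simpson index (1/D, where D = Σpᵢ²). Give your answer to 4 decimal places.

D = 0.1493² + 0.1641² + 0.1119² + 0.0896² + 0.1119² + 0.0896² + 0.1343² + 0.1493² = 0.02229049 + 0.02692881 + 0.01252161 + 0.00802816 + 0.01252161 + 0.00802816 + 0.01803649 + 0.02229049 = 0.13064582 (working shown to 8 dp, full precision carried).
So 1/D = 7.654282, i.e. 7.6543 to 4 decimal places.

7.6543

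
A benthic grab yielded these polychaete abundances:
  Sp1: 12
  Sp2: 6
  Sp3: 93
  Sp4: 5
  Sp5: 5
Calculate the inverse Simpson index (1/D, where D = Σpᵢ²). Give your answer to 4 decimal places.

1.6489

Total N = 12+6+93+5+5 = 121, so the proportions are 0.0991736, 0.0495868, 0.768595, 0.0413223, 0.0413223 (working shown to 7 dp, full precision carried).
D = 0.0991736² + 0.0495868² + 0.768595² + 0.0413223² + 0.0413223² = 0.0098354 + 0.0024588 + 0.5907383 + 0.0017075 + 0.0017075 = 0.6064476.
So 1/D = 1.648947, i.e. 1.6489 to 4 decimal places.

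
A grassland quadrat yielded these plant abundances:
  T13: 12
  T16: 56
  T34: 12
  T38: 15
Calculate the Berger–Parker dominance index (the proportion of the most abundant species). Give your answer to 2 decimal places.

0.59

Total N = 12+56+12+15 = 95, so the proportions are 0.1263, 0.5895, 0.1263, 0.1579 (working shown to 4 dp, full precision carried).
The largest proportion is 0.5895, i.e. d = 0.59 to 2 decimal places.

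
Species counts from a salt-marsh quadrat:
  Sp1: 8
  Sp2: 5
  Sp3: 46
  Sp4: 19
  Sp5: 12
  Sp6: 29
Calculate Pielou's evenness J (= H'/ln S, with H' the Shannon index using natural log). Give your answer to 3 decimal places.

Total N = 8+5+46+19+12+29 = 119, so the proportions are 0.06723, 0.04202, 0.38655, 0.15966, 0.10084, 0.2437 (working shown to 5 dp, full precision carried).
H' = −Σ pᵢ ln pᵢ = −((-0.18149) + (-0.13318) + (-0.36741) + (-0.29293) + (-0.23135) + (-0.34406)) = 1.55043.
With S = 6 species, ln S = 1.79176, so J = 1.55043/1.79176 = 0.86531, i.e. 0.865 to 3 decimal places.

0.865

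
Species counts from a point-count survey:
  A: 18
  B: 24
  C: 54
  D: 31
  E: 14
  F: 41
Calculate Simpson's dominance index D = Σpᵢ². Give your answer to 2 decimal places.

Total N = 18+24+54+31+14+41 = 182, so the proportions are 0.0989, 0.1319, 0.2967, 0.1703, 0.0769, 0.2253 (working shown to 4 dp, full precision carried).
D = 0.0989² + 0.1319² + 0.2967² + 0.1703² + 0.0769² + 0.2253² = 0.0098 + 0.0174 + 0.0880 + 0.0290 + 0.0059 + 0.0507 = 0.2009.
To 2 decimal places, D = 0.20.

0.20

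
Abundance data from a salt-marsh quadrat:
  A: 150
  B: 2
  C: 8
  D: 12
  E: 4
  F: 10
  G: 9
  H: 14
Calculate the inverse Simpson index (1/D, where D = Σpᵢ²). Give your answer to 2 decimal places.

1.89

Total N = 150+2+8+12+4+10+9+14 = 209, so the proportions are 0.7177, 0.00957, 0.03828, 0.05742, 0.01914, 0.04785, 0.04306, 0.06699 (working shown to 5 dp, full precision carried).
D = 0.7177² + 0.00957² + 0.03828² + 0.05742² + 0.01914² + 0.04785² + 0.04306² + 0.06699² = 0.51510 + 0.00009 + 0.00147 + 0.00330 + 0.00037 + 0.00229 + 0.00185 + 0.00449 = 0.52895.
So 1/D = 1.8905, i.e. 1.89 to 2 decimal places.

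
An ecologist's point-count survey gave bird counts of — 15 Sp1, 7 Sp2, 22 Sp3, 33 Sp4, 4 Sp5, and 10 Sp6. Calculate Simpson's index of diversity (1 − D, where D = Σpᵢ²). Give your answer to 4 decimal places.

Total N = 15+7+22+33+4+10 = 91, so the proportions are 0.164835, 0.076923, 0.241758, 0.362637, 0.043956, 0.10989 (working shown to 6 dp, full precision carried).
D = 0.164835² + 0.076923² + 0.241758² + 0.362637² + 0.043956² + 0.10989² = 0.027171 + 0.005917 + 0.058447 + 0.131506 + 0.001932 + 0.012076 = 0.237049.
So 1 − D = 0.762951, i.e. 0.7630 to 4 decimal places.

0.7630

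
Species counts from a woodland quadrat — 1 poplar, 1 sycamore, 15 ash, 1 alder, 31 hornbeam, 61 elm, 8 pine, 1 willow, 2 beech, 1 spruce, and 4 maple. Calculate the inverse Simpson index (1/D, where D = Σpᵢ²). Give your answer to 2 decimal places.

Total N = 1+1+15+1+31+61+8+1+2+1+4 = 126, so the proportions are 0.007937, 0.007937, 0.119048, 0.007937, 0.246032, 0.484127, 0.063492, 0.007937, 0.015873, 0.007937, 0.031746 (working shown to 6 dp, full precision carried).
D = 0.007937² + 0.007937² + 0.119048² + 0.007937² + 0.246032² + 0.484127² + 0.063492² + 0.007937² + 0.015873² + 0.007937² + 0.031746² = 0.000063 + 0.000063 + 0.014172 + 0.000063 + 0.060532 + 0.234379 + 0.004031 + 0.000063 + 0.000252 + 0.000063 + 0.001008 = 0.314689.
So 1/D = 3.1777, i.e. 3.18 to 2 decimal places.

3.18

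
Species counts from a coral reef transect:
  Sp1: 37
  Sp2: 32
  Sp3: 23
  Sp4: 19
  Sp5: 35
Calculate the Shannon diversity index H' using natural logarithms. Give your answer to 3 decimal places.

Total N = 37+32+23+19+35 = 146, so the proportions are 0.25342, 0.21918, 0.15753, 0.13014, 0.23973 (working shown to 5 dp, full precision carried).
Each pᵢ ln pᵢ term: 0.25342×(-1.37269)=-0.34787, 0.21918×(-1.51787)=-0.33268, 0.15753×(-1.84811)=-0.29114, 0.13014×(-2.03917)=-0.26537, 0.23973×(-1.42826)=-0.34239.
Sum = -1.57946, so H' = 1.579.

1.579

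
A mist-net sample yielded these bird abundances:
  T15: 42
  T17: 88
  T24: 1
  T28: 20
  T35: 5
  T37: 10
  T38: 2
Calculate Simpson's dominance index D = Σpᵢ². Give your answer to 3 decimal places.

0.356

Total N = 42+88+1+20+5+10+2 = 168, so the proportions are 0.25, 0.52381, 0.00595, 0.11905, 0.02976, 0.05952, 0.0119 (working shown to 5 dp, full precision carried).
D = 0.25² + 0.52381² + 0.00595² + 0.11905² + 0.02976² + 0.05952² + 0.0119² = 0.06250 + 0.27438 + 0.00004 + 0.01417 + 0.00089 + 0.00354 + 0.00014 = 0.35565.
To 3 decimal places, D = 0.356.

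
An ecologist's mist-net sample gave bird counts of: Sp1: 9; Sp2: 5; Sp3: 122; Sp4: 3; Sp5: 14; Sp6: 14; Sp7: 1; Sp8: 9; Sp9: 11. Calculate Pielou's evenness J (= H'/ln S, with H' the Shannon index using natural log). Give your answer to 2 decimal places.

Total N = 9+5+122+3+14+14+1+9+11 = 188, so the proportions are 0.0479, 0.0266, 0.6489, 0.016, 0.0745, 0.0745, 0.0053, 0.0479, 0.0585 (working shown to 4 dp, full precision carried).
H' = −Σ pᵢ ln pᵢ = −((-0.1455) + (-0.0965) + (-0.2806) + (-0.0660) + (-0.1934) + (-0.1934) + (-0.0279) + (-0.1455) + (-0.1661)) = 1.3149.
With S = 9 species, ln S = 2.1972, so J = 1.3149/2.1972 = 0.5984, i.e. 0.60 to 2 decimal places.

0.60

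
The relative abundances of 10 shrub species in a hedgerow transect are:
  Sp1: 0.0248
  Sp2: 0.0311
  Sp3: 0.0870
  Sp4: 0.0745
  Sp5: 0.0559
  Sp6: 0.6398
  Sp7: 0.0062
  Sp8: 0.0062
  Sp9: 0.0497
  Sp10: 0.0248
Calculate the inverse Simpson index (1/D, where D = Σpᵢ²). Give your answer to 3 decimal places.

2.324

D = 0.0248² + 0.0311² + 0.087² + 0.0745² + 0.0559² + 0.6398² + 0.0062² + 0.0062² + 0.0497² + 0.0248² = 0.000615 + 0.000967 + 0.007569 + 0.005550 + 0.003125 + 0.409344 + 0.000038 + 0.000038 + 0.002470 + 0.000615 = 0.430332 (working shown to 6 dp, full precision carried).
So 1/D = 2.32379, i.e. 2.324 to 3 decimal places.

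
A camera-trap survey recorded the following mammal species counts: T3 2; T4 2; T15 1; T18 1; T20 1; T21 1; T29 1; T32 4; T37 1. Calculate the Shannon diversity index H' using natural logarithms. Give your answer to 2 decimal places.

2.04

Total N = 2+2+1+1+1+1+1+4+1 = 14, so the proportions are 0.1429, 0.1429, 0.0714, 0.0714, 0.0714, 0.0714, 0.0714, 0.2857, 0.0714 (working shown to 4 dp, full precision carried).
Each pᵢ ln pᵢ term: 0.1429×(-1.9459)=-0.2780, 0.1429×(-1.9459)=-0.2780, 0.0714×(-2.6391)=-0.1885, 0.0714×(-2.6391)=-0.1885, 0.0714×(-2.6391)=-0.1885, 0.0714×(-2.6391)=-0.1885, 0.0714×(-2.6391)=-0.1885, 0.2857×(-1.2528)=-0.3579, 0.0714×(-2.6391)=-0.1885.
Sum = -2.0449, so H' = 2.04.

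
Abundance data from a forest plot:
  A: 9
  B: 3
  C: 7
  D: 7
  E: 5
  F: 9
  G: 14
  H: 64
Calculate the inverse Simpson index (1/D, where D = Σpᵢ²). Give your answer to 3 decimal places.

Total N = 9+3+7+7+5+9+14+64 = 118, so the proportions are 0.076271, 0.025424, 0.059322, 0.059322, 0.042373, 0.076271, 0.118644, 0.542373 (working shown to 6 dp, full precision carried).
D = 0.076271² + 0.025424² + 0.059322² + 0.059322² + 0.042373² + 0.076271² + 0.118644² + 0.542373² = 0.005817 + 0.000646 + 0.003519 + 0.003519 + 0.001795 + 0.005817 + 0.014076 + 0.294168 = 0.329359.
So 1/D = 3.03620, i.e. 3.036 to 3 decimal places.

3.036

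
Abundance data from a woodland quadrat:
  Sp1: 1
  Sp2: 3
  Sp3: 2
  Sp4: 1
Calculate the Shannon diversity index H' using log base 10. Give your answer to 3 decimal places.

0.555

Total N = 1+3+2+1 = 7, so the proportions are 0.14286, 0.42857, 0.28571, 0.14286 (working shown to 5 dp, full precision carried).
Each pᵢ log₁₀ pᵢ term: 0.14286×(-0.84510)=-0.12073, 0.42857×(-0.36798)=-0.15770, 0.28571×(-0.54407)=-0.15545, 0.14286×(-0.84510)=-0.12073.
Sum = -0.55461, so H' = 0.555.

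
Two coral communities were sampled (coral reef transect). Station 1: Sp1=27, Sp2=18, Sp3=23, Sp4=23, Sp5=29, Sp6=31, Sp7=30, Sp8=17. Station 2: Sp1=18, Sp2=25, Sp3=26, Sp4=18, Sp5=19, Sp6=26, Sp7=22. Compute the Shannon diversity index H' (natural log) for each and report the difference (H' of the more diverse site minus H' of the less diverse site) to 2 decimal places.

Station 1: N=198, proportions 0.1364, 0.0909, 0.1162, 0.1162, 0.1465, 0.1566, 0.1515, 0.0859, giving H' = 2.0582 (working shown to 4 dp, full precision carried).
Station 2: N=154, proportions 0.1169, 0.1623, 0.1688, 0.1169, 0.1234, 0.1688, 0.1429, giving H' = 1.9337.
Difference = |2.0582 − 1.9337| = 0.1245, i.e. 0.12 to 2 decimal places.

0.12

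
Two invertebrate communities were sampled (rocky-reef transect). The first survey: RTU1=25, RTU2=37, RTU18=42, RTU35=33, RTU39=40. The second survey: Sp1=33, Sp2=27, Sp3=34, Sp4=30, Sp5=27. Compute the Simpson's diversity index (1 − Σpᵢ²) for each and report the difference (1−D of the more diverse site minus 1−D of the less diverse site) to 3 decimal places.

0.004

The first survey: N=177, proportions 0.141243, 0.20904, 0.237288, 0.186441, 0.225989, giving 1−D = 0.794216 (working shown to 6 dp, full precision carried).
The second survey: N=151, proportions 0.218543, 0.178808, 0.225166, 0.198675, 0.178808, giving 1−D = 0.798123.
Difference = |0.794216 − 0.798123| = 0.003907, i.e. 0.004 to 3 decimal places.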